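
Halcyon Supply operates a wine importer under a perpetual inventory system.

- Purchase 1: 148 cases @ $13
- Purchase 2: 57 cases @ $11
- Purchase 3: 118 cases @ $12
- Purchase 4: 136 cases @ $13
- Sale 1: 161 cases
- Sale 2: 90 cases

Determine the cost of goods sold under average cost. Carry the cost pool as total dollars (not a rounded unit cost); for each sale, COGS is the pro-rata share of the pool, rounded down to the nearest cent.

COGS = $3,136.13

After Purchase 1: 148 on hand, pool $1,924.00 (≈ $13.0000 each)
After Purchase 2: 205 on hand, pool $2,551.00 (≈ $12.4439 each)
After Purchase 3: 323 on hand, pool $3,967.00 (≈ $12.2817 each)
After Purchase 4: 459 on hand, pool $5,735.00 (≈ $12.4946 each)
Sale 1, sell 161: 161/459 × $5,735.00 → $2,011.62
Sale 2, sell 90: 90/298 × $3,723.38 → $1,124.51
Total COGS = $2,011.62 + $1,124.51 = $3,136.13
Ending inventory (cost pool remaining) = $2,598.87
Check: goods available $5,735.00 = COGS $3,136.13 + ending $2,598.87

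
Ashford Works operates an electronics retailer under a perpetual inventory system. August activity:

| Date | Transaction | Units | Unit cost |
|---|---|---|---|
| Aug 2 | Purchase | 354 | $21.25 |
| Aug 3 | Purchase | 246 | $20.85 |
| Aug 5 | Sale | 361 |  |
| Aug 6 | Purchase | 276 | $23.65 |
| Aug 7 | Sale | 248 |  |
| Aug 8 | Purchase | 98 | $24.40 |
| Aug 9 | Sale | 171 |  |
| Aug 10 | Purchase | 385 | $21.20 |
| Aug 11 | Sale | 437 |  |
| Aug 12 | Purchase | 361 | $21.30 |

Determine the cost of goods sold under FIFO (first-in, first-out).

Aug 5, 361 sold [FIFO — oldest first]: 354 @ $21.25 + 7 @ $20.85 = $7,668.45
Aug 7, 248 sold [FIFO — oldest first]: 239 @ $20.85 + 9 @ $23.65 = $5,196.00
Aug 9, 171 sold [FIFO — oldest first]: 171 @ $23.65 = $4,044.15
Aug 11, 437 sold [FIFO — oldest first]: 96 @ $23.65 + 98 @ $24.40 + 243 @ $21.20 = $9,813.20
Total COGS = $7,668.45 + $5,196.00 + $4,044.15 + $9,813.20 = $26,721.80
Ending inventory: 142 @ $21.20 + 361 @ $21.30 = $10,699.70

COGS = $26,721.80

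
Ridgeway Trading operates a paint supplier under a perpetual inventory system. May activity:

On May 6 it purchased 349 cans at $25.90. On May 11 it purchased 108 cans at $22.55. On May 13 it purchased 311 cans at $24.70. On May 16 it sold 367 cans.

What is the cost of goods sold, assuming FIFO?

COGS = $9,445.00

May 16, 367 sold [FIFO — oldest first]: 349 @ $25.90 + 18 @ $22.55 = $9,445.00
Ending inventory: 90 @ $22.55 + 311 @ $24.70 = $9,711.20
Check: goods available $19,156.20 = COGS $9,445.00 + ending $9,711.20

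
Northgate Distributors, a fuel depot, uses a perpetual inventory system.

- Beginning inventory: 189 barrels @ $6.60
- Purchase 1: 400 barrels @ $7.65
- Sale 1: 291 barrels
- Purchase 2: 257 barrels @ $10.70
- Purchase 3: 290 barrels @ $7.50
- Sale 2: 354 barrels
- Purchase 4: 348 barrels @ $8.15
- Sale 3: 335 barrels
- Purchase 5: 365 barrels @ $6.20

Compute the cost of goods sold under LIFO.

Sale 1 (291) [LIFO — newest first]: 291 @ $7.65 = $2,226.15
Sale 2 (354) [LIFO — newest first]: 290 @ $7.50 + 64 @ $10.70 = $2,859.80
Sale 3 (335) [LIFO — newest first]: 335 @ $8.15 = $2,730.25
Total COGS = $2,226.15 + $2,859.80 + $2,730.25 = $7,816.20
Ending inventory: 189 @ $6.60 + 109 @ $7.65 + 193 @ $10.70 + 13 @ $8.15 + 365 @ $6.20 = $6,515.30
Check: goods available $14,331.50 = COGS $7,816.20 + ending $6,515.30

COGS = $7,816.20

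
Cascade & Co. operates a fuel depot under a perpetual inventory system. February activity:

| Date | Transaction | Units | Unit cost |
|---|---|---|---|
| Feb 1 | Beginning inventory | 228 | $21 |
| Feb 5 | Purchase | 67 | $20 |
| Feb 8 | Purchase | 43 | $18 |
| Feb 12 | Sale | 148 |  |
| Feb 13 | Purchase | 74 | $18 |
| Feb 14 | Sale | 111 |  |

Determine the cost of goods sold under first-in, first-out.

COGS = $5,408

Feb 12, 148 sold [FIFO — oldest first]: 148 @ $21 = $3,108
Feb 14, 111 sold [FIFO — oldest first]: 80 @ $21 + 31 @ $20 = $2,300
Total COGS = $3,108 + $2,300 = $5,408
Ending inventory: 36 @ $20 + 43 @ $18 + 74 @ $18 = $2,826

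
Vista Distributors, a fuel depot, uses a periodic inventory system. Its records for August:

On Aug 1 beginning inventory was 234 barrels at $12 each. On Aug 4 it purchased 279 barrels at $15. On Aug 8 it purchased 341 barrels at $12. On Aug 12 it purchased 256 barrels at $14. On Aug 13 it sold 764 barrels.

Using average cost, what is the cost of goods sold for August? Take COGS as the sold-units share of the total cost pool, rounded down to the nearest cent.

Aug 13, sell 764: 764/1110 × $14,669.00 → $10,096.50
Ending inventory (cost pool remaining) = $4,572.50
Check: goods available $14,669.00 = COGS $10,096.50 + ending $4,572.50

COGS = $10,096.50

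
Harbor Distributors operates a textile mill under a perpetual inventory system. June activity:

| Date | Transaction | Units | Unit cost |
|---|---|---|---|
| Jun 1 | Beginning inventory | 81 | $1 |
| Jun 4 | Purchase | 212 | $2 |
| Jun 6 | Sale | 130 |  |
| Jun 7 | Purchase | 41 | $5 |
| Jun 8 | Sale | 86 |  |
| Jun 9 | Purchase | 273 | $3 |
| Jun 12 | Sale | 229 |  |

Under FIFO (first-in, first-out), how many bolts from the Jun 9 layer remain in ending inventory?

162

Jun 6, 130 sold [FIFO — oldest first]: 81 @ $1 + 49 @ $2 = $179
Jun 8, 86 sold [FIFO — oldest first]: 86 @ $2 = $172
Jun 12, 229 sold [FIFO — oldest first]: 77 @ $2 + 41 @ $5 + 111 @ $3 = $692
Total COGS = $179 + $172 + $692 = $1,043
Ending inventory: 162 @ $3 = $486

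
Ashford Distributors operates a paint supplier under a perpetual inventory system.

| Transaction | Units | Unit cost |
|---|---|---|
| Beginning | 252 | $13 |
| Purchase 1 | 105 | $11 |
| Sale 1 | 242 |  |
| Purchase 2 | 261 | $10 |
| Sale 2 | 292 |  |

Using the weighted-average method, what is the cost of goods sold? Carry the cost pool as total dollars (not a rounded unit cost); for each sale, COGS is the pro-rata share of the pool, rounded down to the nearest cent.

After Beginning: 252 on hand, pool $3,276.00 (≈ $13.0000 each)
After Purchase 1: 357 on hand, pool $4,431.00 (≈ $12.4118 each)
Sale 1, sell 242: 242/357 × $4,431.00 → $3,003.64
After Purchase 2: 376 on hand, pool $4,037.36 (≈ $10.7377 each)
Sale 2, sell 292: 292/376 × $4,037.36 → $3,135.39
Total COGS = $3,003.64 + $3,135.39 = $6,139.03
Ending inventory (cost pool remaining) = $901.97

COGS = $6,139.03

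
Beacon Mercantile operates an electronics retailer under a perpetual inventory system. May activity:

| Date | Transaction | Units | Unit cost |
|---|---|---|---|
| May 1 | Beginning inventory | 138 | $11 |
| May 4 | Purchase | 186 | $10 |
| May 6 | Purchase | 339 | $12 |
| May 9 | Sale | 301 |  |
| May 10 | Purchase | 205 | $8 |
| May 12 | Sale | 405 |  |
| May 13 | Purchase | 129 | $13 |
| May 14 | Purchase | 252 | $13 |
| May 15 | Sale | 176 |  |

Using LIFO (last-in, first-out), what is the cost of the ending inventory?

May 9, 301 sold [LIFO — newest first]: 301 @ $12 = $3,612
May 12, 405 sold [LIFO — newest first]: 205 @ $8 + 38 @ $12 + 162 @ $10 = $3,716
May 15, 176 sold [LIFO — newest first]: 176 @ $13 = $2,288
Total COGS = $3,612 + $3,716 + $2,288 = $9,616
Ending inventory: 138 @ $11 + 24 @ $10 + 129 @ $13 + 76 @ $13 = $4,423

Ending inventory = $4,423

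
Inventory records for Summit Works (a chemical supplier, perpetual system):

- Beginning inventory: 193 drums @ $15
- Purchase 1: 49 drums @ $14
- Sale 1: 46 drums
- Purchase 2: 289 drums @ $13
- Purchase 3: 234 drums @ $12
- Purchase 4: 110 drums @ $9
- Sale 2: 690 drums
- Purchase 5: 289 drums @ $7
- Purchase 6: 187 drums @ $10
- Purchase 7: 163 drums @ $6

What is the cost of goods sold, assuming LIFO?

COGS = $9,051

Sale 1 (46) [LIFO — newest first]: 46 @ $14 = $644
Sale 2 (690) [LIFO — newest first]: 110 @ $9 + 234 @ $12 + 289 @ $13 + 3 @ $14 + 54 @ $15 = $8,407
Total COGS = $644 + $8,407 = $9,051
Ending inventory: 139 @ $15 + 289 @ $7 + 187 @ $10 + 163 @ $6 = $6,956
Check: goods available $16,007 = COGS $9,051 + ending $6,956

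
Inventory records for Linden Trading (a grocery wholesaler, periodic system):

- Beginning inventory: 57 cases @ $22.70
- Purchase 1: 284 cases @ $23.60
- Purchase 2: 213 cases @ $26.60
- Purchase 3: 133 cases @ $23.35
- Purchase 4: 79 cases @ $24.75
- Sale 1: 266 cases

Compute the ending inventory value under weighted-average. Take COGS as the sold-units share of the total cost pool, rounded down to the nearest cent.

Sale 1, sell 266: 266/766 × $18,722.90 → $6,501.68
Ending inventory (cost pool remaining) = $12,221.22

Ending inventory = $12,221.22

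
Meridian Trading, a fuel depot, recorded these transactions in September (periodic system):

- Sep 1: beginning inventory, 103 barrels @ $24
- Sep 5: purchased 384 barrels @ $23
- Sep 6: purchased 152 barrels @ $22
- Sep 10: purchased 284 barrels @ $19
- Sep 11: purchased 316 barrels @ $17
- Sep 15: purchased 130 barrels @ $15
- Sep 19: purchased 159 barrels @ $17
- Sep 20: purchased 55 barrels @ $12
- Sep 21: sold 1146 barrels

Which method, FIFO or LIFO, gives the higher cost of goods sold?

FIFO COGS: 103 @ $24 + 384 @ $23 + 152 @ $22 + 284 @ $19 + 223 @ $17 = $23,835
LIFO COGS: 55 @ $12 + 159 @ $17 + 130 @ $15 + 316 @ $17 + 284 @ $19 + 152 @ $22 + 50 @ $23 = $20,575

FIFO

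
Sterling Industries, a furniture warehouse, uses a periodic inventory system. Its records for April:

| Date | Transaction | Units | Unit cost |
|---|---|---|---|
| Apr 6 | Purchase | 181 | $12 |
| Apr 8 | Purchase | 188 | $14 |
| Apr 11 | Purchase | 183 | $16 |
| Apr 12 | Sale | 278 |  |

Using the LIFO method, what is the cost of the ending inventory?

Ending inventory = $3,474

Apr 12, 278 sold [LIFO — newest first]: 183 @ $16 + 95 @ $14 = $4,258
Ending inventory: 181 @ $12 + 93 @ $14 = $3,474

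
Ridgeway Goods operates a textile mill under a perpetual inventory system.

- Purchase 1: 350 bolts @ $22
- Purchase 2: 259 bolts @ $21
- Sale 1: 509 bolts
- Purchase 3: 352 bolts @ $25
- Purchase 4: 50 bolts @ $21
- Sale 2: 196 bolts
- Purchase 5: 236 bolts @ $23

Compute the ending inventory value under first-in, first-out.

Sale 1 (509) [FIFO — oldest first]: 350 @ $22 + 159 @ $21 = $11,039
Sale 2 (196) [FIFO — oldest first]: 100 @ $21 + 96 @ $25 = $4,500
Total COGS = $11,039 + $4,500 = $15,539
Ending inventory: 256 @ $25 + 50 @ $21 + 236 @ $23 = $12,878

Ending inventory = $12,878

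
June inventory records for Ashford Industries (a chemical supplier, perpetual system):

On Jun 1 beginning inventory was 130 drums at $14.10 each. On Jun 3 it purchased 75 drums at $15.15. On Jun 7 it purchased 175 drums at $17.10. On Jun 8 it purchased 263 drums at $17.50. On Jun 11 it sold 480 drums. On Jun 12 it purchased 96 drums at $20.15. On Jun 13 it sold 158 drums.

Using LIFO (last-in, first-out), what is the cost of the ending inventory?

Ending inventory = $1,424.10

Jun 11, 480 sold [LIFO — newest first]: 263 @ $17.50 + 175 @ $17.10 + 42 @ $15.15 = $8,231.30
Jun 13, 158 sold [LIFO — newest first]: 96 @ $20.15 + 33 @ $15.15 + 29 @ $14.10 = $2,843.25
Total COGS = $8,231.30 + $2,843.25 = $11,074.55
Ending inventory: 101 @ $14.10 = $1,424.10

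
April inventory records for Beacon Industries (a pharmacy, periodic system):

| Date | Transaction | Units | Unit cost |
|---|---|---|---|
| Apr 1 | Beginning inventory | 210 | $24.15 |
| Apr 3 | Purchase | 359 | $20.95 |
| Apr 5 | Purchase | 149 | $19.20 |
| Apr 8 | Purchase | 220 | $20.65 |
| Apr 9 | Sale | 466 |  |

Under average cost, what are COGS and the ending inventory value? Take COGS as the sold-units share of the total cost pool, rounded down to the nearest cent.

Apr 9, sell 466: 466/938 × $19,996.35 → $9,934.22
Ending inventory (cost pool remaining) = $10,062.13

COGS = $9,934.22; ending inventory = $10,062.13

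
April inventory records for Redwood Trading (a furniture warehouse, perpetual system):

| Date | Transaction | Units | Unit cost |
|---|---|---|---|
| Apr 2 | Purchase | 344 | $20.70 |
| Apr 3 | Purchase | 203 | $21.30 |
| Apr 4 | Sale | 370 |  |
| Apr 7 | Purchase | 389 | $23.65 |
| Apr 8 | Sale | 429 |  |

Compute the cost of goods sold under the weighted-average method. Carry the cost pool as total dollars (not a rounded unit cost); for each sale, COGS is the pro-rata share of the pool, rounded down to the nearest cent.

COGS = $17,521.34

After Apr 2: 344 on hand, pool $7,120.80 (≈ $20.7000 each)
After Apr 3: 547 on hand, pool $11,444.70 (≈ $20.9227 each)
Apr 4, sell 370: 370/547 × $11,444.70 → $7,741.38
After Apr 7: 566 on hand, pool $12,903.17 (≈ $22.7971 each)
Apr 8, sell 429: 429/566 × $12,903.17 → $9,779.96
Total COGS = $7,741.38 + $9,779.96 = $17,521.34
Ending inventory (cost pool remaining) = $3,123.21
Check: goods available $20,644.55 = COGS $17,521.34 + ending $3,123.21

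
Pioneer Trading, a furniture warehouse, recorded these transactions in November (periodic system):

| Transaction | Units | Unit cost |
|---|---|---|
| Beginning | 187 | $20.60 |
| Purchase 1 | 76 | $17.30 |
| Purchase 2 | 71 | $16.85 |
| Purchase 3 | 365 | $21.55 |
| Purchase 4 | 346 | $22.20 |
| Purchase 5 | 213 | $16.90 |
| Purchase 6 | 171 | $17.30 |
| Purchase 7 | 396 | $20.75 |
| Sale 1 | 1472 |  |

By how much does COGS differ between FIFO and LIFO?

$551.95

FIFO COGS: 187 @ $20.60 + 76 @ $17.30 + 71 @ $16.85 + 365 @ $21.55 + 346 @ $22.20 + 213 @ $16.90 + 171 @ $17.30 + 43 @ $20.75 = $29,360.55
LIFO COGS: 396 @ $20.75 + 171 @ $17.30 + 213 @ $16.90 + 346 @ $22.20 + 346 @ $21.55 = $29,912.50
Difference = |$29,360.55 − $29,912.50| = $551.95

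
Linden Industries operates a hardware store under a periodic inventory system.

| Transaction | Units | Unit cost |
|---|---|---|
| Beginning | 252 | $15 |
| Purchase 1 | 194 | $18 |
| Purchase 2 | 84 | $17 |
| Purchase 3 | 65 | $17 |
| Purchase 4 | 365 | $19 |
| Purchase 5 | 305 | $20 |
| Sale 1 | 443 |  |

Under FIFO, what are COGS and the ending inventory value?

Sale 1 (443) [FIFO — oldest first]: 252 @ $15 + 191 @ $18 = $7,218
Ending inventory: 3 @ $18 + 84 @ $17 + 65 @ $17 + 365 @ $19 + 305 @ $20 = $15,622

COGS = $7,218; ending inventory = $15,622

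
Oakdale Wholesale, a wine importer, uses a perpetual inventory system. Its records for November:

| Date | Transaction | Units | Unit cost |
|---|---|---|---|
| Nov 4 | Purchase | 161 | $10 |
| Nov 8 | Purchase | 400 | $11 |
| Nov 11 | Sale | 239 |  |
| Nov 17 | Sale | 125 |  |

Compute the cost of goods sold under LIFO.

COGS = $4,004

Nov 11, 239 sold [LIFO — newest first]: 239 @ $11 = $2,629
Nov 17, 125 sold [LIFO — newest first]: 125 @ $11 = $1,375
Total COGS = $2,629 + $1,375 = $4,004
Ending inventory: 161 @ $10 + 36 @ $11 = $2,006
Check: goods available $6,010 = COGS $4,004 + ending $2,006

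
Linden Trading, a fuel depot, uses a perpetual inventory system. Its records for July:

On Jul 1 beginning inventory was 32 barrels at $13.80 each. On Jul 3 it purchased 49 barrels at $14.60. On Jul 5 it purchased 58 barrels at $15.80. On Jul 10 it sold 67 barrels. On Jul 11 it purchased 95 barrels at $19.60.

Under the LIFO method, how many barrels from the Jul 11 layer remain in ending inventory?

95

Jul 10, 67 sold [LIFO — newest first]: 58 @ $15.80 + 9 @ $14.60 = $1,047.80
Ending inventory: 32 @ $13.80 + 40 @ $14.60 + 95 @ $19.60 = $2,887.60
Check: goods available $3,935.40 = COGS $1,047.80 + ending $2,887.60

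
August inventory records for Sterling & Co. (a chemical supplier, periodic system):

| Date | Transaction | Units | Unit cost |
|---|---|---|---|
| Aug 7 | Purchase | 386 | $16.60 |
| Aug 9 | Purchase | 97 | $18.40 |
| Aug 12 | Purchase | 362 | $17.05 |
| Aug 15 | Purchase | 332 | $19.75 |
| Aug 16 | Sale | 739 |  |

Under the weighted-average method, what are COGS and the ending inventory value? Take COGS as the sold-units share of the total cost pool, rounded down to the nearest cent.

COGS = $13,135.92; ending inventory = $7,785.58

Aug 16, sell 739: 739/1177 × $20,921.50 → $13,135.92
Ending inventory (cost pool remaining) = $7,785.58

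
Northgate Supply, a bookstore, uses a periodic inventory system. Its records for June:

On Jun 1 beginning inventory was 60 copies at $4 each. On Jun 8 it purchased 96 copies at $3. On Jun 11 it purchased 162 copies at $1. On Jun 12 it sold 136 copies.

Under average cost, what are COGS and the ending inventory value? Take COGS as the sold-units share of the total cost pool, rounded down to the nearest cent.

COGS = $295.09; ending inventory = $394.91

Jun 12, sell 136: 136/318 × $690.00 → $295.09
Ending inventory (cost pool remaining) = $394.91
Check: goods available $690.00 = COGS $295.09 + ending $394.91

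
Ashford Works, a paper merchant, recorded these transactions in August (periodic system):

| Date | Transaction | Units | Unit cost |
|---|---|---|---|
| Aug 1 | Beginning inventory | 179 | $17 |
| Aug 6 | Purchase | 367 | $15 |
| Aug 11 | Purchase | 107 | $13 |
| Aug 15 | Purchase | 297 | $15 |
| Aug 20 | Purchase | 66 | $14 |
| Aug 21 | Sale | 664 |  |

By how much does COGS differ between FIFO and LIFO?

$424

FIFO COGS: 179 @ $17 + 367 @ $15 + 107 @ $13 + 11 @ $15 = $10,104
LIFO COGS: 66 @ $14 + 297 @ $15 + 107 @ $13 + 194 @ $15 = $9,680
Difference = |$10,104 − $9,680| = $424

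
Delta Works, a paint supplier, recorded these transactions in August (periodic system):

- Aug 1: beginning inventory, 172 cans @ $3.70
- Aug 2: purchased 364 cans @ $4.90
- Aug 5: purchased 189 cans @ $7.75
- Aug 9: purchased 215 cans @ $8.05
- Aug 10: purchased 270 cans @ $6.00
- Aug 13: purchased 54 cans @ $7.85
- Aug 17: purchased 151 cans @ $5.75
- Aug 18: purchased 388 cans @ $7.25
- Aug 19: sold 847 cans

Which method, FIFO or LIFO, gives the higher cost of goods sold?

FIFO COGS: 172 @ $3.70 + 364 @ $4.90 + 189 @ $7.75 + 122 @ $8.05 = $4,866.85
LIFO COGS: 388 @ $7.25 + 151 @ $5.75 + 54 @ $7.85 + 254 @ $6.00 = $5,629.15

LIFO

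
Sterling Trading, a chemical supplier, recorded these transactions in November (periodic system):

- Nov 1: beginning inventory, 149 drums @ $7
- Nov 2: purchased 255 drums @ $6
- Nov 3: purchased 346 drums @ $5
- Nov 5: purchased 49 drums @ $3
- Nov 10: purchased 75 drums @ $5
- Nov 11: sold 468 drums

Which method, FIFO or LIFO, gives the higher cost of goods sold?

FIFO

FIFO COGS: 149 @ $7 + 255 @ $6 + 64 @ $5 = $2,893
LIFO COGS: 75 @ $5 + 49 @ $3 + 344 @ $5 = $2,242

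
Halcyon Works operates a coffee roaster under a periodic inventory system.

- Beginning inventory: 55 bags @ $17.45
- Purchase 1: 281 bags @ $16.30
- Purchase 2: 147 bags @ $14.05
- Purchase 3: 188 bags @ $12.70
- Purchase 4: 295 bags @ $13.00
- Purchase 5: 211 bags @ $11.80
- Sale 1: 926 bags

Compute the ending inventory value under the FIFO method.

Sale 1 (926) [FIFO — oldest first]: 55 @ $17.45 + 281 @ $16.30 + 147 @ $14.05 + 188 @ $12.70 + 255 @ $13.00 = $13,308.00
Ending inventory: 40 @ $13.00 + 211 @ $11.80 = $3,009.80

Ending inventory = $3,009.80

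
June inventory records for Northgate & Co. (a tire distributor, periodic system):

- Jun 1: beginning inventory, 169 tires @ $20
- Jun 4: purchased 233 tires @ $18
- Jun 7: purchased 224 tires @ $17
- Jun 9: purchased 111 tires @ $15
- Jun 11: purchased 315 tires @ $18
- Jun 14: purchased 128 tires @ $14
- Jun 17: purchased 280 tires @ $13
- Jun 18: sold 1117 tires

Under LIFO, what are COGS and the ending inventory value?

Jun 18, 1117 sold [LIFO — newest first]: 280 @ $13 + 128 @ $14 + 315 @ $18 + 111 @ $15 + 224 @ $17 + 59 @ $18 = $17,637
Ending inventory: 169 @ $20 + 174 @ $18 = $6,512

COGS = $17,637; ending inventory = $6,512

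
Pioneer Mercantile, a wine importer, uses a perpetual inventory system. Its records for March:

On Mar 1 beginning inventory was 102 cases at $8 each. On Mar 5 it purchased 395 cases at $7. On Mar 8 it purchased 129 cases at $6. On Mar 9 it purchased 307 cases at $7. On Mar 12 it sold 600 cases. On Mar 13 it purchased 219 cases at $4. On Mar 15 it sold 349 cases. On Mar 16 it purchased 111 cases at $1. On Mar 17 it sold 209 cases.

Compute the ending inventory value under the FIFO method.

Mar 12, 600 sold [FIFO — oldest first]: 102 @ $8 + 395 @ $7 + 103 @ $6 = $4,199
Mar 15, 349 sold [FIFO — oldest first]: 26 @ $6 + 307 @ $7 + 16 @ $4 = $2,369
Mar 17, 209 sold [FIFO — oldest first]: 203 @ $4 + 6 @ $1 = $818
Total COGS = $4,199 + $2,369 + $818 = $7,386
Ending inventory: 105 @ $1 = $105
Check: goods available $7,491 = COGS $7,386 + ending $105

Ending inventory = $105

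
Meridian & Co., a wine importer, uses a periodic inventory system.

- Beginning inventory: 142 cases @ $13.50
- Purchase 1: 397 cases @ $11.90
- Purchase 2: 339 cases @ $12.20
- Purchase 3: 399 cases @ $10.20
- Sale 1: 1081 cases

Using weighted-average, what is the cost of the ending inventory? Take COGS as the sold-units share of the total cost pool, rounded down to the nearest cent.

Sale 1, sell 1081: 1081/1277 × $14,846.90 → $12,568.12
Ending inventory (cost pool remaining) = $2,278.78
Check: goods available $14,846.90 = COGS $12,568.12 + ending $2,278.78

Ending inventory = $2,278.78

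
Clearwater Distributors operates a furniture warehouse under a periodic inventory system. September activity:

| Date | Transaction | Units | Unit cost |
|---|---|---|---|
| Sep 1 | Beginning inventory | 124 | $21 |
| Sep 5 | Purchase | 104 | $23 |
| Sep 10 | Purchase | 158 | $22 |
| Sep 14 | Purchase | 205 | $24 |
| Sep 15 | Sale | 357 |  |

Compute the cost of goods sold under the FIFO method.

COGS = $7,834

Sep 15, 357 sold [FIFO — oldest first]: 124 @ $21 + 104 @ $23 + 129 @ $22 = $7,834
Ending inventory: 29 @ $22 + 205 @ $24 = $5,558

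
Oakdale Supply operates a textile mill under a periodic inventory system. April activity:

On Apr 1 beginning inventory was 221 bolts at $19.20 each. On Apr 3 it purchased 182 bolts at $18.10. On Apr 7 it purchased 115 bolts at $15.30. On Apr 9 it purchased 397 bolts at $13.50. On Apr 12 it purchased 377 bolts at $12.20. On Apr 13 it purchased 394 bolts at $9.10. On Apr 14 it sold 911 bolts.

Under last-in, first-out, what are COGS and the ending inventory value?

COGS = $10,074.80; ending inventory = $12,766.40

Apr 14, 911 sold [LIFO — newest first]: 394 @ $9.10 + 377 @ $12.20 + 140 @ $13.50 = $10,074.80
Ending inventory: 221 @ $19.20 + 182 @ $18.10 + 115 @ $15.30 + 257 @ $13.50 = $12,766.40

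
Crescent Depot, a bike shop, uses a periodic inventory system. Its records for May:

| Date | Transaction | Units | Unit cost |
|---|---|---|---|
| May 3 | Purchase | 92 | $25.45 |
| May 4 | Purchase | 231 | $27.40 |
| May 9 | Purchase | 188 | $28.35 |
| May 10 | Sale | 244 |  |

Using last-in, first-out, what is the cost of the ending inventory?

May 10, 244 sold [LIFO — newest first]: 188 @ $28.35 + 56 @ $27.40 = $6,864.20
Ending inventory: 92 @ $25.45 + 175 @ $27.40 = $7,136.40

Ending inventory = $7,136.40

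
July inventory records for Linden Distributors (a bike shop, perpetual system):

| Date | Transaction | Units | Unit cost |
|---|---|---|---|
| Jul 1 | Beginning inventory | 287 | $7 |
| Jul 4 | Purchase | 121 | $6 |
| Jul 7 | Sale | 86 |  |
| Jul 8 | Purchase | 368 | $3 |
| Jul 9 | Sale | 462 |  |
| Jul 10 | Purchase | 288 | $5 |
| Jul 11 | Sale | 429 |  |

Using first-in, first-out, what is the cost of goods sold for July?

COGS = $4,844

Jul 7, 86 sold [FIFO — oldest first]: 86 @ $7 = $602
Jul 9, 462 sold [FIFO — oldest first]: 201 @ $7 + 121 @ $6 + 140 @ $3 = $2,553
Jul 11, 429 sold [FIFO — oldest first]: 228 @ $3 + 201 @ $5 = $1,689
Total COGS = $602 + $2,553 + $1,689 = $4,844
Ending inventory: 87 @ $5 = $435
Check: goods available $5,279 = COGS $4,844 + ending $435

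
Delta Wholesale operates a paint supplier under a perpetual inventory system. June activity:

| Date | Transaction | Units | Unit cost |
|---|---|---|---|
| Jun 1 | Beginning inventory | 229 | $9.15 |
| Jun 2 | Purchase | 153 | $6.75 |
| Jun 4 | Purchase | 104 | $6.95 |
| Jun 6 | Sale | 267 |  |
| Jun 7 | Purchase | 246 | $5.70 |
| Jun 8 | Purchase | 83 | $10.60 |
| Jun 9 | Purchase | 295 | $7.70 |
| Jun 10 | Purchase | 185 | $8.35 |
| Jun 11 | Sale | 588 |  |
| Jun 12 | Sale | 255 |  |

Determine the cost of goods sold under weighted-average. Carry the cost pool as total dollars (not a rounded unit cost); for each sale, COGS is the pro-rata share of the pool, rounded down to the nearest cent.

COGS = $8,539.41

After Jun 1: 229 on hand, pool $2,095.35 (≈ $9.1500 each)
After Jun 2: 382 on hand, pool $3,128.10 (≈ $8.1887 each)
After Jun 4: 486 on hand, pool $3,850.90 (≈ $7.9237 each)
Jun 6, sell 267: 267/486 × $3,850.90 → $2,115.61
After Jun 7: 465 on hand, pool $3,137.49 (≈ $6.7473 each)
After Jun 8: 548 on hand, pool $4,017.29 (≈ $7.3308 each)
After Jun 9: 843 on hand, pool $6,288.79 (≈ $7.4600 each)
After Jun 10: 1028 on hand, pool $7,833.54 (≈ $7.6202 each)
Jun 11, sell 588: 588/1028 × $7,833.54 → $4,480.66
Jun 12, sell 255: 255/440 × $3,352.88 → $1,943.14
Total COGS = $2,115.61 + $4,480.66 + $1,943.14 = $8,539.41
Ending inventory (cost pool remaining) = $1,409.74
Check: goods available $9,949.15 = COGS $8,539.41 + ending $1,409.74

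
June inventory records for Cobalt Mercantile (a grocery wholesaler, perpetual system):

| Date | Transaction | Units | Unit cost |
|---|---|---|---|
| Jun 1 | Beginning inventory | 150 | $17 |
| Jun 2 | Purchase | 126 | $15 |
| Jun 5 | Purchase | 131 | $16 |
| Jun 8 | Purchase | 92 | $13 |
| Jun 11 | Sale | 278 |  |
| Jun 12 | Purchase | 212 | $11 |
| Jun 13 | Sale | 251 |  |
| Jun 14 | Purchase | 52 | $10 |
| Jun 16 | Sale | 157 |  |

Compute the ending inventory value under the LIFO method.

Ending inventory = $1,309

Jun 11, 278 sold [LIFO — newest first]: 92 @ $13 + 131 @ $16 + 55 @ $15 = $4,117
Jun 13, 251 sold [LIFO — newest first]: 212 @ $11 + 39 @ $15 = $2,917
Jun 16, 157 sold [LIFO — newest first]: 52 @ $10 + 32 @ $15 + 73 @ $17 = $2,241
Total COGS = $4,117 + $2,917 + $2,241 = $9,275
Ending inventory: 77 @ $17 = $1,309
Check: goods available $10,584 = COGS $9,275 + ending $1,309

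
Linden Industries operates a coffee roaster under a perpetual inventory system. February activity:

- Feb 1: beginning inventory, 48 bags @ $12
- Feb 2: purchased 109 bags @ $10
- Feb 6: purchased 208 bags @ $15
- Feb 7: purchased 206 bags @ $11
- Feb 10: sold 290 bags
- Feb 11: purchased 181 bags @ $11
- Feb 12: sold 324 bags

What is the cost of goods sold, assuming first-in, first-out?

COGS = $7,525

Feb 10, 290 sold [FIFO — oldest first]: 48 @ $12 + 109 @ $10 + 133 @ $15 = $3,661
Feb 12, 324 sold [FIFO — oldest first]: 75 @ $15 + 206 @ $11 + 43 @ $11 = $3,864
Total COGS = $3,661 + $3,864 = $7,525
Ending inventory: 138 @ $11 = $1,518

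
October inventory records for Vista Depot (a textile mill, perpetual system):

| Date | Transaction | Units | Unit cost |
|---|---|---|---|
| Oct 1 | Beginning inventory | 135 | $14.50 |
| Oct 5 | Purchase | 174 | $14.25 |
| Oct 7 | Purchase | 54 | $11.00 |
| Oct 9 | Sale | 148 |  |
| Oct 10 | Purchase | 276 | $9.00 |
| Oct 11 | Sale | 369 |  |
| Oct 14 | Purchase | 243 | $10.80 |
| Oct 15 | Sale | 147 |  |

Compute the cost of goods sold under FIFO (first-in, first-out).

COGS = $7,785.00

Oct 9, 148 sold [FIFO — oldest first]: 135 @ $14.50 + 13 @ $14.25 = $2,142.75
Oct 11, 369 sold [FIFO — oldest first]: 161 @ $14.25 + 54 @ $11.00 + 154 @ $9.00 = $4,274.25
Oct 15, 147 sold [FIFO — oldest first]: 122 @ $9.00 + 25 @ $10.80 = $1,368.00
Total COGS = $2,142.75 + $4,274.25 + $1,368.00 = $7,785.00
Ending inventory: 218 @ $10.80 = $2,354.40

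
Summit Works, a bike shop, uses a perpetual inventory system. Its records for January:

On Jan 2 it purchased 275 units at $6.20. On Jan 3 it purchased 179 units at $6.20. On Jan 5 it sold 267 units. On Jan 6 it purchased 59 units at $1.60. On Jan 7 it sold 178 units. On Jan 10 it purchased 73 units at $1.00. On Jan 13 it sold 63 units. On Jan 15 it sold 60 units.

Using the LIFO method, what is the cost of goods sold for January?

Jan 5, 267 sold [LIFO — newest first]: 179 @ $6.20 + 88 @ $6.20 = $1,655.40
Jan 7, 178 sold [LIFO — newest first]: 59 @ $1.60 + 119 @ $6.20 = $832.20
Jan 13, 63 sold [LIFO — newest first]: 63 @ $1.00 = $63.00
Jan 15, 60 sold [LIFO — newest first]: 10 @ $1.00 + 50 @ $6.20 = $320.00
Total COGS = $1,655.40 + $832.20 + $63.00 + $320.00 = $2,870.60
Ending inventory: 18 @ $6.20 = $111.60

COGS = $2,870.60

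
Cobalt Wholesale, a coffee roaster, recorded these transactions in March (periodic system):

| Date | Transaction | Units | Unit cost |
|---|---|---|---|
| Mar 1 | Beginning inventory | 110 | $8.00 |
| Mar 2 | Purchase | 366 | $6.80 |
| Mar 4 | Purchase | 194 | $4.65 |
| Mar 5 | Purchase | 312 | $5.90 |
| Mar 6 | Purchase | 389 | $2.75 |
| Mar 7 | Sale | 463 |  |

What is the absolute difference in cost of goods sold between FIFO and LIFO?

$1,774.05

FIFO COGS: 110 @ $8.00 + 353 @ $6.80 = $3,280.40
LIFO COGS: 389 @ $2.75 + 74 @ $5.90 = $1,506.35
Difference = |$3,280.40 − $1,506.35| = $1,774.05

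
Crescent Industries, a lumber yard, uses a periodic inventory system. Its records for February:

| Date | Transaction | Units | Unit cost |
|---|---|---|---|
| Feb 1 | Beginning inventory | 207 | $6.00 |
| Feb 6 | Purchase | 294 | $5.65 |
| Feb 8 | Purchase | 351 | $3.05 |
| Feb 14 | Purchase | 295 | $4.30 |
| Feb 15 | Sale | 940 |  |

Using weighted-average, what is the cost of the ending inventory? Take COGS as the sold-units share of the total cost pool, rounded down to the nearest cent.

Feb 15, sell 940: 940/1147 × $5,242.15 → $4,296.09
Ending inventory (cost pool remaining) = $946.06

Ending inventory = $946.06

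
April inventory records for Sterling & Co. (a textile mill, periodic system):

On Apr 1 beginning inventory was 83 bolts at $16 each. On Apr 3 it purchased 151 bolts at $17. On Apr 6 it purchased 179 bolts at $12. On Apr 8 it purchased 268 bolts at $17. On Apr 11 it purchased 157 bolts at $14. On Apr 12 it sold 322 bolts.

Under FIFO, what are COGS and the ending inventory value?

COGS = $4,951; ending inventory = $7,846

Apr 12, 322 sold [FIFO — oldest first]: 83 @ $16 + 151 @ $17 + 88 @ $12 = $4,951
Ending inventory: 91 @ $12 + 268 @ $17 + 157 @ $14 = $7,846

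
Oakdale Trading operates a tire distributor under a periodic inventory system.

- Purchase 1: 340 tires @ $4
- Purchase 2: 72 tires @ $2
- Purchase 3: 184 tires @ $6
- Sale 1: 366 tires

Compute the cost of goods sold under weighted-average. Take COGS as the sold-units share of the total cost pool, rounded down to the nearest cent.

COGS = $1,601.55

Sale 1, sell 366: 366/596 × $2,608.00 → $1,601.55
Ending inventory (cost pool remaining) = $1,006.45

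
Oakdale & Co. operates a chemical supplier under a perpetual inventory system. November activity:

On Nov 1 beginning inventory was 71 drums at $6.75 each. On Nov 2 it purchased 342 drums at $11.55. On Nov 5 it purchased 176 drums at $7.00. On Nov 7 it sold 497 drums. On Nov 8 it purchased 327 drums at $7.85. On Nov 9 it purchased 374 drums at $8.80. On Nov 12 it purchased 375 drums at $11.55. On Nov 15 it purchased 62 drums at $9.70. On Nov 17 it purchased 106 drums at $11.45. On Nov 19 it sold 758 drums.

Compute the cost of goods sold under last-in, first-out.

COGS = $12,977.90

Nov 7, 497 sold [LIFO — newest first]: 176 @ $7.00 + 321 @ $11.55 = $4,939.55
Nov 19, 758 sold [LIFO — newest first]: 106 @ $11.45 + 62 @ $9.70 + 375 @ $11.55 + 215 @ $8.80 = $8,038.35
Total COGS = $4,939.55 + $8,038.35 = $12,977.90
Ending inventory: 71 @ $6.75 + 21 @ $11.55 + 327 @ $7.85 + 159 @ $8.80 = $4,687.95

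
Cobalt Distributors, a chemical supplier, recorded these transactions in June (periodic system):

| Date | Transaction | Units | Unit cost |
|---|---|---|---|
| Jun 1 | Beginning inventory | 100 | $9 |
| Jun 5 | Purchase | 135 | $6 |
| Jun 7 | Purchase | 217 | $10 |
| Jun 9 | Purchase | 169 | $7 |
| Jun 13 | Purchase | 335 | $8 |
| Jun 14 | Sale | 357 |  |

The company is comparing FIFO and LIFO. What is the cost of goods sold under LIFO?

COGS = $2,834

FIFO COGS: 100 @ $9 + 135 @ $6 + 122 @ $10 = $2,930
LIFO COGS: 335 @ $8 + 22 @ $7 = $2,834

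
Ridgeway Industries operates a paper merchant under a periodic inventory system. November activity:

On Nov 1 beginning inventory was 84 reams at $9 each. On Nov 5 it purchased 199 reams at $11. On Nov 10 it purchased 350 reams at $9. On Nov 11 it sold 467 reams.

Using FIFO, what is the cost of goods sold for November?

Nov 11, 467 sold [FIFO — oldest first]: 84 @ $9 + 199 @ $11 + 184 @ $9 = $4,601
Ending inventory: 166 @ $9 = $1,494
Check: goods available $6,095 = COGS $4,601 + ending $1,494

COGS = $4,601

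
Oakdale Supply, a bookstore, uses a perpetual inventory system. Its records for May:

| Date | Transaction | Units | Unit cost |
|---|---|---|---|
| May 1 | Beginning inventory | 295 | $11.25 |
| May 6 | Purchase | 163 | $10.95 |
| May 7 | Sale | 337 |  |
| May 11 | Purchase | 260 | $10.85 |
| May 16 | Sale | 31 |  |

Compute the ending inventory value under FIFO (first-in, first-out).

Ending inventory = $3,806.50

May 7, 337 sold [FIFO — oldest first]: 295 @ $11.25 + 42 @ $10.95 = $3,778.65
May 16, 31 sold [FIFO — oldest first]: 31 @ $10.95 = $339.45
Total COGS = $3,778.65 + $339.45 = $4,118.10
Ending inventory: 90 @ $10.95 + 260 @ $10.85 = $3,806.50
Check: goods available $7,924.60 = COGS $4,118.10 + ending $3,806.50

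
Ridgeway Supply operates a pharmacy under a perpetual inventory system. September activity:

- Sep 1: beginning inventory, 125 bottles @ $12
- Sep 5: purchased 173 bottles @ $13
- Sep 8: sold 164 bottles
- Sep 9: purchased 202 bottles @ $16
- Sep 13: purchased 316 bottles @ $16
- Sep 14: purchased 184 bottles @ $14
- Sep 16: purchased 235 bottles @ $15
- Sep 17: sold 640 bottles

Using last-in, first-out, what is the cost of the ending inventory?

Sep 8, 164 sold [LIFO — newest first]: 164 @ $13 = $2,132
Sep 17, 640 sold [LIFO — newest first]: 235 @ $15 + 184 @ $14 + 221 @ $16 = $9,637
Total COGS = $2,132 + $9,637 = $11,769
Ending inventory: 125 @ $12 + 9 @ $13 + 202 @ $16 + 95 @ $16 = $6,369
Check: goods available $18,138 = COGS $11,769 + ending $6,369

Ending inventory = $6,369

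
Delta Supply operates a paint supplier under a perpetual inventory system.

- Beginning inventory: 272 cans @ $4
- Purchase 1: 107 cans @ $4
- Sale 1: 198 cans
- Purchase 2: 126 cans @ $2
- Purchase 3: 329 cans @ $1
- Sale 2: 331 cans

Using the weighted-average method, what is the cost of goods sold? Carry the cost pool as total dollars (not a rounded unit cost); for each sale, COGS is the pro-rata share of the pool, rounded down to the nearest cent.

COGS = $1,471.17

After Beginning: 272 on hand, pool $1,088.00 (≈ $4.0000 each)
After Purchase 1: 379 on hand, pool $1,516.00 (≈ $4.0000 each)
Sale 1, sell 198: 198/379 × $1,516.00 → $792.00
After Purchase 2: 307 on hand, pool $976.00 (≈ $3.1792 each)
After Purchase 3: 636 on hand, pool $1,305.00 (≈ $2.0519 each)
Sale 2, sell 331: 331/636 × $1,305.00 → $679.17
Total COGS = $792.00 + $679.17 = $1,471.17
Ending inventory (cost pool remaining) = $625.83
Check: goods available $2,097.00 = COGS $1,471.17 + ending $625.83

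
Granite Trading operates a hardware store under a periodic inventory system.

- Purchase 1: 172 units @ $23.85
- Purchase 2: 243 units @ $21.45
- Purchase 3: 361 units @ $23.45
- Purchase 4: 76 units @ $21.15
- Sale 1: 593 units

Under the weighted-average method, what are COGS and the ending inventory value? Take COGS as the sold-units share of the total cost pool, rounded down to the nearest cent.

COGS = $13,493.81; ending inventory = $5,893.59

Sale 1, sell 593: 593/852 × $19,387.40 → $13,493.81
Ending inventory (cost pool remaining) = $5,893.59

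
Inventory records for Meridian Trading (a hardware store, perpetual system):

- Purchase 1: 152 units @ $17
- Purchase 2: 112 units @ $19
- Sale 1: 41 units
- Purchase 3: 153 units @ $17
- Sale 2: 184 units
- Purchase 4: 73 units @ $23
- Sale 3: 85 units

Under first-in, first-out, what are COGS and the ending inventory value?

Sale 1 (41) [FIFO — oldest first]: 41 @ $17 = $697
Sale 2 (184) [FIFO — oldest first]: 111 @ $17 + 73 @ $19 = $3,274
Sale 3 (85) [FIFO — oldest first]: 39 @ $19 + 46 @ $17 = $1,523
Total COGS = $697 + $3,274 + $1,523 = $5,494
Ending inventory: 107 @ $17 + 73 @ $23 = $3,498
Check: goods available $8,992 = COGS $5,494 + ending $3,498

COGS = $5,494; ending inventory = $3,498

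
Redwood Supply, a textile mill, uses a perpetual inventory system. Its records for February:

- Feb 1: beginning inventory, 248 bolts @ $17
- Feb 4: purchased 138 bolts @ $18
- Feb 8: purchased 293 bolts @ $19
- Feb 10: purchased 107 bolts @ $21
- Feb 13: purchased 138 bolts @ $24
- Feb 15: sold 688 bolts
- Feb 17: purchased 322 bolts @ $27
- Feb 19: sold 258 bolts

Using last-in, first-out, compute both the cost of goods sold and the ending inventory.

COGS = $20,780; ending inventory = $5,740

Feb 15, 688 sold [LIFO — newest first]: 138 @ $24 + 107 @ $21 + 293 @ $19 + 138 @ $18 + 12 @ $17 = $13,814
Feb 19, 258 sold [LIFO — newest first]: 258 @ $27 = $6,966
Total COGS = $13,814 + $6,966 = $20,780
Ending inventory: 236 @ $17 + 64 @ $27 = $5,740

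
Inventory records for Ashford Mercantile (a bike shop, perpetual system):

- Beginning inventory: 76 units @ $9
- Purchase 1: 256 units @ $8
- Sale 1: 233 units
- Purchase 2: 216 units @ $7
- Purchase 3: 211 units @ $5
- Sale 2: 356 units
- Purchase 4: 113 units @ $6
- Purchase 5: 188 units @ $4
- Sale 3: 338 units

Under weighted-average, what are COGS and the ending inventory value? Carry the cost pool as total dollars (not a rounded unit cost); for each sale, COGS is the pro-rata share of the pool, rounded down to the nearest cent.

COGS = $6,016.57; ending inventory = $712.43

After Beginning: 76 on hand, pool $684.00 (≈ $9.0000 each)
After Purchase 1: 332 on hand, pool $2,732.00 (≈ $8.2289 each)
Sale 1, sell 233: 233/332 × $2,732.00 → $1,917.33
After Purchase 2: 315 on hand, pool $2,326.67 (≈ $7.3863 each)
After Purchase 3: 526 on hand, pool $3,381.67 (≈ $6.4290 each)
Sale 2, sell 356: 356/526 × $3,381.67 → $2,288.73
After Purchase 4: 283 on hand, pool $1,770.94 (≈ $6.2577 each)
After Purchase 5: 471 on hand, pool $2,522.94 (≈ $5.3566 each)
Sale 3, sell 338: 338/471 × $2,522.94 → $1,810.51
Total COGS = $1,917.33 + $2,288.73 + $1,810.51 = $6,016.57
Ending inventory (cost pool remaining) = $712.43
Check: goods available $6,729.00 = COGS $6,016.57 + ending $712.43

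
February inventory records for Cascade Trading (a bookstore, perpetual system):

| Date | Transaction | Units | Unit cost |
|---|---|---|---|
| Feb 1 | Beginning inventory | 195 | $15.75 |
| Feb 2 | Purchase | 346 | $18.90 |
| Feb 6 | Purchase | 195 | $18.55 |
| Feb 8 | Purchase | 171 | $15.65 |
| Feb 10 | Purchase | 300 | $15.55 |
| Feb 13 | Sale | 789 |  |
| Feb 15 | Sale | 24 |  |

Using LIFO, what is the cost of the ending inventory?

Ending inventory = $6,832.35

Feb 13, 789 sold [LIFO — newest first]: 300 @ $15.55 + 171 @ $15.65 + 195 @ $18.55 + 123 @ $18.90 = $13,283.10
Feb 15, 24 sold [LIFO — newest first]: 24 @ $18.90 = $453.60
Total COGS = $13,283.10 + $453.60 = $13,736.70
Ending inventory: 195 @ $15.75 + 199 @ $18.90 = $6,832.35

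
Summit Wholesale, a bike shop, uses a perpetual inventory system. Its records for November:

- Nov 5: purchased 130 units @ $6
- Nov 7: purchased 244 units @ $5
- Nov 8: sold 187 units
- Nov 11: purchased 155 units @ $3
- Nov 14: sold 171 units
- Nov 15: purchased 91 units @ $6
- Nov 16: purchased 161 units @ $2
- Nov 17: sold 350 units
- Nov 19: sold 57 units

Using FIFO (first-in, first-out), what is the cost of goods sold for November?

COGS = $3,301

Nov 8, 187 sold [FIFO — oldest first]: 130 @ $6 + 57 @ $5 = $1,065
Nov 14, 171 sold [FIFO — oldest first]: 171 @ $5 = $855
Nov 17, 350 sold [FIFO — oldest first]: 16 @ $5 + 155 @ $3 + 91 @ $6 + 88 @ $2 = $1,267
Nov 19, 57 sold [FIFO — oldest first]: 57 @ $2 = $114
Total COGS = $1,065 + $855 + $1,267 + $114 = $3,301
Ending inventory: 16 @ $2 = $32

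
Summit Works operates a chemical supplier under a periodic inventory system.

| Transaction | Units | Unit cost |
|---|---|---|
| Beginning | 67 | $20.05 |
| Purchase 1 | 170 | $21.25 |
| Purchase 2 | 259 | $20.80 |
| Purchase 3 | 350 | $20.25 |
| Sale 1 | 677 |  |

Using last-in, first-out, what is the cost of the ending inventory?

Ending inventory = $3,510.85

Sale 1 (677) [LIFO — newest first]: 350 @ $20.25 + 259 @ $20.80 + 68 @ $21.25 = $13,919.70
Ending inventory: 67 @ $20.05 + 102 @ $21.25 = $3,510.85
Check: goods available $17,430.55 = COGS $13,919.70 + ending $3,510.85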